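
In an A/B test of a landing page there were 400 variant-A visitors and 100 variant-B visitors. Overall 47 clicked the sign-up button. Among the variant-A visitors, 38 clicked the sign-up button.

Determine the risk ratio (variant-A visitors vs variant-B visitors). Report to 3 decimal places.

variant-A visitors without the outcome: 400 − 38 = 362
variant-B visitors with the outcome: 47 − 38 = 9
variant-B visitors without the outcome: 100 − 9 = 91
risk, variant-A visitors = 38/400 = 0.0950
risk, variant-B visitors = 9/100 = 0.0900
RR = 0.0950 / 0.0900 = 1.056

1.056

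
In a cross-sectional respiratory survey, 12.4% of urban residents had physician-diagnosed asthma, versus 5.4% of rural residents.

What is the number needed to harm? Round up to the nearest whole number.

absolute risk difference = 0.070000
1 / 0.070000 = 14.286 → round up → 15

NNH: 15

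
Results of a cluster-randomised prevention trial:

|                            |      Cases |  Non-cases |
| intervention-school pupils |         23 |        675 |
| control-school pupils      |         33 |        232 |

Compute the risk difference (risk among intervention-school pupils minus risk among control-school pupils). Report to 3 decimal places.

risk, intervention-school pupils = 23/698 = 0.03295
risk, control-school pupils = 33/265 = 0.12453
risk difference = 0.03295 − 0.12453 = -0.092

-0.092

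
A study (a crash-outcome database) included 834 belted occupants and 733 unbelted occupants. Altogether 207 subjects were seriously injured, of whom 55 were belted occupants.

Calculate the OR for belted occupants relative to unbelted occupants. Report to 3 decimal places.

OR: 0.270

belted occupants without the outcome: 834 − 55 = 779
unbelted occupants with the outcome: 207 − 55 = 152
unbelted occupants without the outcome: 733 − 152 = 581
odds, belted occupants = 55/779 = 0.0706
odds, unbelted occupants = 152/581 = 0.2616
OR = 0.0706 / 0.2616 = 0.270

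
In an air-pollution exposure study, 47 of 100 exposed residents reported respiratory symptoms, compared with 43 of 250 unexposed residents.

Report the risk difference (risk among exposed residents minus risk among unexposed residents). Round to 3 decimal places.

RD ≈ 0.298

risk, exposed residents = 47/100 = 0.4700
risk, unexposed residents = 43/250 = 0.1720
risk difference = 0.4700 − 0.1720 = 0.298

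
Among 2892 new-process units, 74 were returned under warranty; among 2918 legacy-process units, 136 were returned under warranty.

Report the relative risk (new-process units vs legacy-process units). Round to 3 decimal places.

0.549

risk, new-process units = 74/2892 = 0.02559
risk, legacy-process units = 136/2918 = 0.04661
RR = 0.02559 / 0.04661 = 0.549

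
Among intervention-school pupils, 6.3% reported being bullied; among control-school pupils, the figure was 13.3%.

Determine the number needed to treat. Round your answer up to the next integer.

NNT: 15

absolute risk difference = 0.070000
1 / 0.070000 = 14.286 → round up → 15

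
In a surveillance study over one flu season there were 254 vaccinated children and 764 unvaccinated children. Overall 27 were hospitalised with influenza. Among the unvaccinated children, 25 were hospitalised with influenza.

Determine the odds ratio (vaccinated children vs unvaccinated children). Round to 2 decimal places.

vaccinated children with the outcome: 27 − 25 = 2
vaccinated children without the outcome: 254 − 2 = 252
unvaccinated children without the outcome: 764 − 25 = 739
odds, vaccinated children = 2/252 = 0.00794
odds, unvaccinated children = 25/739 = 0.03383
OR = 0.00794 / 0.03383 = 0.23

0.23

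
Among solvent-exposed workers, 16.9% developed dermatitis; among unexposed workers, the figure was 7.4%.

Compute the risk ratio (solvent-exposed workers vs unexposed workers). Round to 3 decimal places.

RR = 0.1690 / 0.0740 = 2.284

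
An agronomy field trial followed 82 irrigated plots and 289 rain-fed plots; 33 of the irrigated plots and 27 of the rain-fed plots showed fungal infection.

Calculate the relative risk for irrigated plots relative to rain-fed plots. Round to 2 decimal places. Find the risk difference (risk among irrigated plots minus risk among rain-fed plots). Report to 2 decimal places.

risk, irrigated plots = 33/82 = 0.4024
risk, rain-fed plots = 27/289 = 0.0934
RR = 0.4024 / 0.0934 = 4.31
risk difference = 0.4024 − 0.0934 = 0.31

RR = 4.31; RD = 0.31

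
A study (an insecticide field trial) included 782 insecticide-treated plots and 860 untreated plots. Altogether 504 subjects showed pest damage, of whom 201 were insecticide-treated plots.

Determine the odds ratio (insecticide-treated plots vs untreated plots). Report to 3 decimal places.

insecticide-treated plots without the outcome: 782 − 201 = 581
untreated plots with the outcome: 504 − 201 = 303
untreated plots without the outcome: 860 − 303 = 557
OR = (201 × 557) / (581 × 303) = 111957/176043 ≈ 0.636

0.636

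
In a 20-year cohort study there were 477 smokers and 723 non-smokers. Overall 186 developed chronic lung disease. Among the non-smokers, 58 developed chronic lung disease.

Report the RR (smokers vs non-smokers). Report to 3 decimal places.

smokers with the outcome: 186 − 58 = 128
smokers without the outcome: 477 − 128 = 349
non-smokers without the outcome: 723 − 58 = 665
risk, smokers = 128/477 = 0.2683
risk, non-smokers = 58/723 = 0.0802
RR = 0.2683 / 0.0802 = 3.345

3.345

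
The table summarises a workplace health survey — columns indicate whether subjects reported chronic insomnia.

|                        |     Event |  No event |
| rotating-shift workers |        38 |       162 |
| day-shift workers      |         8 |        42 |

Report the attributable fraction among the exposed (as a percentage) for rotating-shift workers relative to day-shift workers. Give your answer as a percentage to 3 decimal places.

AR%: 15.789%

risk, rotating-shift workers = 38/200 = 0.1900
risk, day-shift workers = 8/50 = 0.1600
AR% = (0.1900 − 0.1600) / 0.1900 = 0.1579 → 15.789%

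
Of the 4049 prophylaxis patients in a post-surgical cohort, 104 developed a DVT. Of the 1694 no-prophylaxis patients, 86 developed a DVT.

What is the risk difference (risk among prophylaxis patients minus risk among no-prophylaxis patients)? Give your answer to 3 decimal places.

RD ≈ -0.025

risk, prophylaxis patients = 104/4049 = 0.02569
risk, no-prophylaxis patients = 86/1694 = 0.05077
risk difference = 0.02569 − 0.05077 = -0.025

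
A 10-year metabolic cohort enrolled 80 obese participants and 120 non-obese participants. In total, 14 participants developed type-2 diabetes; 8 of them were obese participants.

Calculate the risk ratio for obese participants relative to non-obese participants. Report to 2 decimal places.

RR ≈ 2.00

obese participants without the outcome: 80 − 8 = 72
non-obese participants with the outcome: 14 − 8 = 6
non-obese participants without the outcome: 120 − 6 = 114
risk, obese participants = 8/80 = 0.1000
risk, non-obese participants = 6/120 = 0.0500
RR = 0.1000 / 0.0500 = 2.00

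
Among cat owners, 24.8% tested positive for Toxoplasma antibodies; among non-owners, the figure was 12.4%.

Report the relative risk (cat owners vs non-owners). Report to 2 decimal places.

RR = 0.2480 / 0.1240 = 2.00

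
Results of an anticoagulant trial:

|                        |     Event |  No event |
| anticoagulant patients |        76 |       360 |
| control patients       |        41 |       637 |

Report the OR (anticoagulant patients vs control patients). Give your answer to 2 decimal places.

odds, anticoagulant patients = 76/360 = 0.2111
odds, control patients = 41/637 = 0.0644
OR = 0.2111 / 0.0644 = 3.28

3.28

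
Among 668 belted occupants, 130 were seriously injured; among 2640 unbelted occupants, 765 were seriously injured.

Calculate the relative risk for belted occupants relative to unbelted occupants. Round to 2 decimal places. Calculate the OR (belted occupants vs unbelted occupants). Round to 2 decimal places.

risk, belted occupants = 130/668 = 0.1946
risk, unbelted occupants = 765/2640 = 0.2898
RR = 0.1946 / 0.2898 = 0.67
odds, belted occupants = 130/538 = 0.2416
odds, unbelted occupants = 765/1875 = 0.4080
OR = 0.2416 / 0.4080 = 0.59

RR = 0.67; OR = 0.59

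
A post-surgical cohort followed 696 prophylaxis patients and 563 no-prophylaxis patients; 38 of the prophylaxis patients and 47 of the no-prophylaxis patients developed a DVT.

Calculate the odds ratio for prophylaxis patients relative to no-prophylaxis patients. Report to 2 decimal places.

OR = (38 × 516) / (658 × 47) = 19608/30926 ≈ 0.63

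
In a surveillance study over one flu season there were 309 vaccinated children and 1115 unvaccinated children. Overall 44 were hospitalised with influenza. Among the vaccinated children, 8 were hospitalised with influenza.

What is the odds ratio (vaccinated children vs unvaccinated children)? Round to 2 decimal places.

vaccinated children without the outcome: 309 − 8 = 301
unvaccinated children with the outcome: 44 − 8 = 36
unvaccinated children without the outcome: 1115 − 36 = 1079
OR = (8 × 1079) / (301 × 36) = 8632/10836 ≈ 0.80

OR = 0.80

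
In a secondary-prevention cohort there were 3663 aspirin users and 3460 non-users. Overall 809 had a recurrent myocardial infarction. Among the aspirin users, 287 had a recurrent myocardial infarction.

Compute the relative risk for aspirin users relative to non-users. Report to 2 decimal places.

0.52

aspirin users without the outcome: 3663 − 287 = 3376
non-users with the outcome: 809 − 287 = 522
non-users without the outcome: 3460 − 522 = 2938
risk, aspirin users = 287/3663 = 0.0784
risk, non-users = 522/3460 = 0.1509
RR = 0.0784 / 0.1509 = 0.52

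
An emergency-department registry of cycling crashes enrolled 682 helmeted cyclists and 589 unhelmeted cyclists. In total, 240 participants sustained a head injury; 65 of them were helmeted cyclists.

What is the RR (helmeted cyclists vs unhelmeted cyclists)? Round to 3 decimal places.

RR = 0.321

helmeted cyclists without the outcome: 682 − 65 = 617
unhelmeted cyclists with the outcome: 240 − 65 = 175
unhelmeted cyclists without the outcome: 589 − 175 = 414
risk, helmeted cyclists = 65/682 = 0.0953
risk, unhelmeted cyclists = 175/589 = 0.2971
RR = 0.0953 / 0.2971 = 0.321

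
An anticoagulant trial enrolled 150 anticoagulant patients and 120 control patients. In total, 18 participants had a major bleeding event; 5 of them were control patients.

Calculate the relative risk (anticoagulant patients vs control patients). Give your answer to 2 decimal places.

anticoagulant patients with the outcome: 18 − 5 = 13
anticoagulant patients without the outcome: 150 − 13 = 137
control patients without the outcome: 120 − 5 = 115
risk, anticoagulant patients = 13/150 = 0.08667
risk, control patients = 5/120 = 0.04167
RR = 0.08667 / 0.04167 = 2.08

2.08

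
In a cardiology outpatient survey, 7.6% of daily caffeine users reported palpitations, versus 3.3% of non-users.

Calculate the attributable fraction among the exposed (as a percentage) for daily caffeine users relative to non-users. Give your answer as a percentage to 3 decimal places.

AR% = (0.07600 − 0.03300) / 0.07600 = 0.5658 → 56.579%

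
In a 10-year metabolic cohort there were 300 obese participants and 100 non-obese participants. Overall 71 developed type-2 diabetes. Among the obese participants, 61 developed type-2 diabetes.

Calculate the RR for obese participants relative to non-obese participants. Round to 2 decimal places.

RR ≈ 2.03

obese participants without the outcome: 300 − 61 = 239
non-obese participants with the outcome: 71 − 61 = 10
non-obese participants without the outcome: 100 − 10 = 90
risk, obese participants = 61/300 = 0.2033
risk, non-obese participants = 10/100 = 0.1000
RR = 0.2033 / 0.1000 = 2.03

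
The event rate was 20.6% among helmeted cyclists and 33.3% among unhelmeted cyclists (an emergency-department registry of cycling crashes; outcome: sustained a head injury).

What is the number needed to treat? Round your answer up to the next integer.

8

absolute risk difference = 0.127000
1 / 0.127000 = 7.874 → round up → 8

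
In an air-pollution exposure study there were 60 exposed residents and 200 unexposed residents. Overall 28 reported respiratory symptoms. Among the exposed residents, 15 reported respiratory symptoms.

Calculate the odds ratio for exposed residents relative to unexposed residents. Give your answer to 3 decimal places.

exposed residents without the outcome: 60 − 15 = 45
unexposed residents with the outcome: 28 − 15 = 13
unexposed residents without the outcome: 200 − 13 = 187
OR = (15 × 187) / (45 × 13) = 2805/585 ≈ 4.795

4.795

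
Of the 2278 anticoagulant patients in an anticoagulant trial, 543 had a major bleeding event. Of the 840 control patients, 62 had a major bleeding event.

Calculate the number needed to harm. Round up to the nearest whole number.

NNH = 7

risk, anticoagulant patients = 543/2278 = 0.238367
risk, control patients = 62/840 = 0.073810
absolute risk difference = 0.164557
1 / 0.164557 = 6.077 → round up → 7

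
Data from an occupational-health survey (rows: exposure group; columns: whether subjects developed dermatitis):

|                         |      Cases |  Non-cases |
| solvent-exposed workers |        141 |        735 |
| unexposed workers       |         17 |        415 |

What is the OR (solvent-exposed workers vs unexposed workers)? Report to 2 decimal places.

OR = (141 × 415) / (735 × 17) = 58515/12495 ≈ 4.68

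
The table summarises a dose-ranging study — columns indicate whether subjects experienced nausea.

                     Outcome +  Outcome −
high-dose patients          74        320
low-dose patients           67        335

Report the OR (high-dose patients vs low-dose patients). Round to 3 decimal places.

OR = (74 × 335) / (320 × 67) = 24790/21440 ≈ 1.156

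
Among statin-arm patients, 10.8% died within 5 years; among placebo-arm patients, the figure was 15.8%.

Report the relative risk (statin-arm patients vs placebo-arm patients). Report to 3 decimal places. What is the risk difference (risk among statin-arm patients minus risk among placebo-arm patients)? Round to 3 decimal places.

RR = 0.684; RD = -0.050

RR = 0.1080 / 0.1580 = 0.684
risk difference = 0.1080 − 0.1580 = -0.050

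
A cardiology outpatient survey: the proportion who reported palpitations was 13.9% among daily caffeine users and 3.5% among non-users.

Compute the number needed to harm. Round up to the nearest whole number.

10

absolute risk difference = 0.104000
1 / 0.104000 = 9.615 → round up → 10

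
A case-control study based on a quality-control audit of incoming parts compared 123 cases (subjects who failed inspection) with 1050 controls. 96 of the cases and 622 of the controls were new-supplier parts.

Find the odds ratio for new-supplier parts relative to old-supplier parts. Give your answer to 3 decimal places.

OR = (96 × 428) / (622 × 27) = 41088/16794 ≈ 2.447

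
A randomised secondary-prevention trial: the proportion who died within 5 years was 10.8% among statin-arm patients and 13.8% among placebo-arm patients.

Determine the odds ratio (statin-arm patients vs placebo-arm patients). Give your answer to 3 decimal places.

odds, statin-arm patients = 0.1080/0.8920 = 0.1211
odds, placebo-arm patients = 0.1380/0.8620 = 0.1601
OR = 0.1211 / 0.1601 = 0.756

OR ≈ 0.756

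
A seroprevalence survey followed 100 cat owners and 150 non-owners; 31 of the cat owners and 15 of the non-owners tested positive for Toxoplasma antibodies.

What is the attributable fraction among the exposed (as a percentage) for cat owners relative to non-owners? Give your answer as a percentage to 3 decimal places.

risk, cat owners = 31/100 = 0.3100
risk, non-owners = 15/150 = 0.1000
AR% = (0.3100 − 0.1000) / 0.3100 = 0.6774 → 67.742%

AR%: 67.742%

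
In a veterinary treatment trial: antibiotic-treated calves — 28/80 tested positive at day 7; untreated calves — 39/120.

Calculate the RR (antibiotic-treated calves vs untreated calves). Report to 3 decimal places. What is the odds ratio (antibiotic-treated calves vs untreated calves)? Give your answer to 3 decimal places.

risk, antibiotic-treated calves = 28/80 = 0.3500
risk, untreated calves = 39/120 = 0.3250
RR = 0.3500 / 0.3250 = 1.077
odds, antibiotic-treated calves = 28/52 = 0.5385
odds, untreated calves = 39/81 = 0.4815
OR = 0.5385 / 0.4815 = 1.118

RR = 1.077; OR = 1.118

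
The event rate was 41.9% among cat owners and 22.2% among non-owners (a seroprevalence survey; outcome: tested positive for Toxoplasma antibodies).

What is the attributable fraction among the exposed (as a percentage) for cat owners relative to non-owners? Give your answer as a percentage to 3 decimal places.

AR% = (0.4190 − 0.2220) / 0.4190 = 0.4702 → 47.017%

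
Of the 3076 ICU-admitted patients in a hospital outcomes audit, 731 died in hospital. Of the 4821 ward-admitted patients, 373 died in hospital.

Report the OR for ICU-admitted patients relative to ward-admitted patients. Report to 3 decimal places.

OR = (731 × 4448) / (2345 × 373) = 3251488/874685 ≈ 3.717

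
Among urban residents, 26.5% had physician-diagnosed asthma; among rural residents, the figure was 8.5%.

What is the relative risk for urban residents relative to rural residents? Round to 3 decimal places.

RR = 0.2650 / 0.0850 = 3.118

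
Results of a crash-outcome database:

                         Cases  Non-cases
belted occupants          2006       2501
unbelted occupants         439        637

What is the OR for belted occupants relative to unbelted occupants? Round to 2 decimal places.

OR = 1.16

odds, belted occupants = 2006/2501 = 0.8021
odds, unbelted occupants = 439/637 = 0.6892
OR = 0.8021 / 0.6892 = 1.16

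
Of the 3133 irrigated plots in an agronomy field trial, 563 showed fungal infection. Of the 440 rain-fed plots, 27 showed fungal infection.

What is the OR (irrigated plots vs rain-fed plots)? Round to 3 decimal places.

OR = (563 × 413) / (2570 × 27) = 232519/69390 ≈ 3.351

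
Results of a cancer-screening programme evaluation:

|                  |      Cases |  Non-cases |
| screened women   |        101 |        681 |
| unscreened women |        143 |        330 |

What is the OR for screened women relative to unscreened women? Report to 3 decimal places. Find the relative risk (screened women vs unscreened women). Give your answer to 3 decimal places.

OR = 0.342; RR = 0.427

OR = (101 × 330) / (681 × 143) = 33330/97383 ≈ 0.342
risk, screened women = 101/782 = 0.1292
risk, unscreened women = 143/473 = 0.3023
RR = 0.1292 / 0.3023 = 0.427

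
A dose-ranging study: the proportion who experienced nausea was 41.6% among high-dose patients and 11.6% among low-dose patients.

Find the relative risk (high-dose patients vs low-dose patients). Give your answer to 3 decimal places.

RR = 0.4160 / 0.1160 = 3.586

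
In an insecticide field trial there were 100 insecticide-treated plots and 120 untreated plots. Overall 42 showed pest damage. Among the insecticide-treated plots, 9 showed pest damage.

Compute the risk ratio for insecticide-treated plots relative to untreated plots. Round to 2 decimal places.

RR = 0.33

insecticide-treated plots without the outcome: 100 − 9 = 91
untreated plots with the outcome: 42 − 9 = 33
untreated plots without the outcome: 120 − 33 = 87
risk, insecticide-treated plots = 9/100 = 0.0900
risk, untreated plots = 33/120 = 0.2750
RR = 0.0900 / 0.2750 = 0.33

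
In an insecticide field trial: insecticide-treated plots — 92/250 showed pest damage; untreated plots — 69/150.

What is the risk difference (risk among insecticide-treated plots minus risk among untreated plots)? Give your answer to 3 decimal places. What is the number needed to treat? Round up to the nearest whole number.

RD = -0.092; NNT = 11

risk, insecticide-treated plots = 92/250 = 0.3680
risk, untreated plots = 69/150 = 0.4600
risk difference = 0.3680 − 0.4600 = -0.092
absolute risk difference = 0.092000
1 / 0.092000 = 10.870 → round up → 11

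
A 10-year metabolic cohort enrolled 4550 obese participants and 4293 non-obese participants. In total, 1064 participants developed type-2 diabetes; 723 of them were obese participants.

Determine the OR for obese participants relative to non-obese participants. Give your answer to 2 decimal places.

obese participants without the outcome: 4550 − 723 = 3827
non-obese participants with the outcome: 1064 − 723 = 341
non-obese participants without the outcome: 4293 − 341 = 3952
odds, obese participants = 723/3827 = 0.1889
odds, non-obese participants = 341/3952 = 0.0863
OR = 0.1889 / 0.0863 = 2.19

OR: 2.19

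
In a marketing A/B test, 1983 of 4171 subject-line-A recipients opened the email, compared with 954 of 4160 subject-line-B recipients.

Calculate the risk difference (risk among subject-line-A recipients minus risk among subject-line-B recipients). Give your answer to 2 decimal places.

RD = 0.25

risk, subject-line-A recipients = 1983/4171 = 0.4754
risk, subject-line-B recipients = 954/4160 = 0.2293
risk difference = 0.4754 − 0.2293 = 0.25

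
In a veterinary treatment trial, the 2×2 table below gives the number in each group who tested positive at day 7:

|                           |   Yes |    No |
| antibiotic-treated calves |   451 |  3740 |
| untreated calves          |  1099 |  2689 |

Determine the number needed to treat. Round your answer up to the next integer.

NNT = 6

risk, antibiotic-treated calves = 451/4191 = 0.107612
risk, untreated calves = 1099/3788 = 0.290127
absolute risk difference = 0.182515
1 / 0.182515 = 5.479 → round up → 6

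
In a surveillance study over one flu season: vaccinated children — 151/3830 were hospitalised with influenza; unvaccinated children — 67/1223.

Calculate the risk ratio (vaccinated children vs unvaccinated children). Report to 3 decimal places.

risk, vaccinated children = 151/3830 = 0.03943
risk, unvaccinated children = 67/1223 = 0.05478
RR = 0.03943 / 0.05478 = 0.720

0.720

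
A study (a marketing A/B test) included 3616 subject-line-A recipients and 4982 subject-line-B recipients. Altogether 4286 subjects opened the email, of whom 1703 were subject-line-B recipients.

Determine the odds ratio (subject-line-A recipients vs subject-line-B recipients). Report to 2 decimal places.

OR ≈ 4.81

subject-line-A recipients with the outcome: 4286 − 1703 = 2583
subject-line-A recipients without the outcome: 3616 − 2583 = 1033
subject-line-B recipients without the outcome: 4982 − 1703 = 3279
OR = (2583 × 3279) / (1033 × 1703) = 8469657/1759199 ≈ 4.81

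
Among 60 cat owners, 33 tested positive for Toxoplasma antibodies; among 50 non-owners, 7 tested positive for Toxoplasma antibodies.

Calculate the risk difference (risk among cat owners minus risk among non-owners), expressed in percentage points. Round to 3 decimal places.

RD: 41.000

risk, cat owners = 33/60 = 0.5500
risk, non-owners = 7/50 = 0.1400
risk difference = 0.5500 − 0.1400 = 0.4100 → 41.000 percentage points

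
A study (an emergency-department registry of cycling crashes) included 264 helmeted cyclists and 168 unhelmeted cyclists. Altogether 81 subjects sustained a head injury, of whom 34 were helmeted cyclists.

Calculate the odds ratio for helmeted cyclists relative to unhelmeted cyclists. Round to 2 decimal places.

0.38

helmeted cyclists without the outcome: 264 − 34 = 230
unhelmeted cyclists with the outcome: 81 − 34 = 47
unhelmeted cyclists without the outcome: 168 − 47 = 121
odds, helmeted cyclists = 34/230 = 0.1478
odds, unhelmeted cyclists = 47/121 = 0.3884
OR = 0.1478 / 0.3884 = 0.38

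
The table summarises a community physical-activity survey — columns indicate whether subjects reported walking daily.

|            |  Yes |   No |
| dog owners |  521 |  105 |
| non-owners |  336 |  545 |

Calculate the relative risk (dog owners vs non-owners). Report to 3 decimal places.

risk, dog owners = 521/626 = 0.8323
risk, non-owners = 336/881 = 0.3814
RR = 0.8323 / 0.3814 = 2.182

RR: 2.182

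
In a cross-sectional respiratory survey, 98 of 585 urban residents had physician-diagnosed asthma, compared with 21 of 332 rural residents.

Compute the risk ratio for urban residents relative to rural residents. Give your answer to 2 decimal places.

2.65

risk, urban residents = 98/585 = 0.1675
risk, rural residents = 21/332 = 0.0633
RR = 0.1675 / 0.0633 = 2.65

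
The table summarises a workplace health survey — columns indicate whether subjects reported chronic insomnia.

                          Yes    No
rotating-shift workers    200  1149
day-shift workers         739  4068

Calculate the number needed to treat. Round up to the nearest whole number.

183

risk, rotating-shift workers = 200/1349 = 0.148258
risk, day-shift workers = 739/4807 = 0.153734
absolute risk difference = 0.005476
1 / 0.005476 = 182.615 → round up → 183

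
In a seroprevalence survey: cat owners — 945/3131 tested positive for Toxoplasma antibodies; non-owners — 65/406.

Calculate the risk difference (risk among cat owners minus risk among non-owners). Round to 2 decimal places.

RD ≈ 0.14

risk, cat owners = 945/3131 = 0.3018
risk, non-owners = 65/406 = 0.1601
risk difference = 0.3018 − 0.1601 = 0.14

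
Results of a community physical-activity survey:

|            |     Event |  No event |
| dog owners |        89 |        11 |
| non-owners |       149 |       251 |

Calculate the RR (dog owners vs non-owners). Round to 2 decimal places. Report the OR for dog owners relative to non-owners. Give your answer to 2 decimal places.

risk, dog owners = 89/100 = 0.8900
risk, non-owners = 149/400 = 0.3725
RR = 0.8900 / 0.3725 = 2.39
odds, dog owners = 89/11 = 8.0909
odds, non-owners = 149/251 = 0.5936
OR = 8.0909 / 0.5936 = 13.63

RR = 2.39; OR = 13.63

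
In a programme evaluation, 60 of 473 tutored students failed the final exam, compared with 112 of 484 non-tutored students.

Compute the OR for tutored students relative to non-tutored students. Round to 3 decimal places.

OR = (60 × 372) / (413 × 112) = 22320/46256 ≈ 0.483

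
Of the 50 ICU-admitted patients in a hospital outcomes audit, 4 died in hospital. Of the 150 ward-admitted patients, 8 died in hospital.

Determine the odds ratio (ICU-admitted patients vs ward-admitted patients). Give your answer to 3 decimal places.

OR = (4 × 142) / (46 × 8) = 568/368 ≈ 1.543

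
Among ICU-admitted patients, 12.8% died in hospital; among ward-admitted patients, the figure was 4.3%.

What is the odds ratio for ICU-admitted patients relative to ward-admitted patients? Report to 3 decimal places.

3.267

odds, ICU-admitted patients = 0.12800/0.87200 = 0.14679
odds, ward-admitted patients = 0.04300/0.95700 = 0.04493
OR = 0.14679 / 0.04493 = 3.267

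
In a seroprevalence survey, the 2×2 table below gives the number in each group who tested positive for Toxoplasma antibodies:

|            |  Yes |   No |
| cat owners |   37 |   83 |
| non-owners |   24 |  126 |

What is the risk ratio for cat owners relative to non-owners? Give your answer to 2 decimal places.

risk, cat owners = 37/120 = 0.3083
risk, non-owners = 24/150 = 0.1600
RR = 0.3083 / 0.1600 = 1.93

1.93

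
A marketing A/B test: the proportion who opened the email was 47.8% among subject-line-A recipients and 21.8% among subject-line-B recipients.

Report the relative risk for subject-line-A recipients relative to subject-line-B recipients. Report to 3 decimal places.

RR = 0.4780 / 0.2180 = 2.193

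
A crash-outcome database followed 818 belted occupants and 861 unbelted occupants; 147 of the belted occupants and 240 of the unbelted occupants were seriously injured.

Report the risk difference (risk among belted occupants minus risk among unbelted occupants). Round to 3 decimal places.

RD: -0.099

risk, belted occupants = 147/818 = 0.1797
risk, unbelted occupants = 240/861 = 0.2787
risk difference = 0.1797 − 0.2787 = -0.099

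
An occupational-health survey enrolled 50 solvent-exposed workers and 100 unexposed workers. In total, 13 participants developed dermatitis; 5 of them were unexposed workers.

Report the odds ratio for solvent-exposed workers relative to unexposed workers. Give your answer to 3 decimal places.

solvent-exposed workers with the outcome: 13 − 5 = 8
solvent-exposed workers without the outcome: 50 − 8 = 42
unexposed workers without the outcome: 100 − 5 = 95
OR = (8 × 95) / (42 × 5) = 760/210 ≈ 3.619

3.619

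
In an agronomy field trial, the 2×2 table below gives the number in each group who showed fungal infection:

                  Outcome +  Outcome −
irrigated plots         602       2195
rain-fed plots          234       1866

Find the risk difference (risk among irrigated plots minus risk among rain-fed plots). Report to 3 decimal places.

risk, irrigated plots = 602/2797 = 0.2152
risk, rain-fed plots = 234/2100 = 0.1114
risk difference = 0.2152 − 0.1114 = 0.104

0.104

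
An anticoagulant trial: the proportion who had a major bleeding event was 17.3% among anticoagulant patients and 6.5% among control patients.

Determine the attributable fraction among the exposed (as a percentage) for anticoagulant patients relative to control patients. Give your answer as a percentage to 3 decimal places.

AR% = (0.1730 − 0.0650) / 0.1730 = 0.6243 → 62.428%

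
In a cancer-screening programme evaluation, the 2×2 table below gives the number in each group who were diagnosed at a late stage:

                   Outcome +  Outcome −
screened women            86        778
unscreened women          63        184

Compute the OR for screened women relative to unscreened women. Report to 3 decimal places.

odds, screened women = 86/778 = 0.1105
odds, unscreened women = 63/184 = 0.3424
OR = 0.1105 / 0.3424 = 0.323

0.323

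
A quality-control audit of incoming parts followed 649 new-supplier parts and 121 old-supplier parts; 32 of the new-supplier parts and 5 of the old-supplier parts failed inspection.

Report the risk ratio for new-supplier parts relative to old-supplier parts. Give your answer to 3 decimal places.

risk, new-supplier parts = 32/649 = 0.04931
risk, old-supplier parts = 5/121 = 0.04132
RR = 0.04931 / 0.04132 = 1.193

RR ≈ 1.193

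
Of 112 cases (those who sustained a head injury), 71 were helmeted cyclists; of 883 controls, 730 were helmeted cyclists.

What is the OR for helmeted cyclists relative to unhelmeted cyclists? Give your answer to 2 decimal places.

odds, helmeted cyclists = 71/730 = 0.0973
odds, unhelmeted cyclists = 41/153 = 0.2680
OR = 0.0973 / 0.2680 = 0.36

0.36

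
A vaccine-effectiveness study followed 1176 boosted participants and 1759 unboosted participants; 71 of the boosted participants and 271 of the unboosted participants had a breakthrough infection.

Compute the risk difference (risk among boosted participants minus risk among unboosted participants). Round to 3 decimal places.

risk, boosted participants = 71/1176 = 0.0604
risk, unboosted participants = 271/1759 = 0.1541
risk difference = 0.0604 − 0.1541 = -0.094

-0.094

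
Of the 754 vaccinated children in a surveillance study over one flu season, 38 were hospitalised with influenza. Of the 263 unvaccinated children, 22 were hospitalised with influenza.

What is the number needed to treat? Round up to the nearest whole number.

NNT ≈ 31

risk, vaccinated children = 38/754 = 0.050398
risk, unvaccinated children = 22/263 = 0.083650
absolute risk difference = 0.033252
1 / 0.033252 = 30.073 → round up → 31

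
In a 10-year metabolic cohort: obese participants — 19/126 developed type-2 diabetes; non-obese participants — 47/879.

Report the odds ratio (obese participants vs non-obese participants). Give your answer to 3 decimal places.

OR = (19 × 832) / (107 × 47) = 15808/5029 ≈ 3.143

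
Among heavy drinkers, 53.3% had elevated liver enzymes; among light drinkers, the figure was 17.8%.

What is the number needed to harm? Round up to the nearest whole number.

absolute risk difference = 0.355000
1 / 0.355000 = 2.817 → round up → 3

NNH: 3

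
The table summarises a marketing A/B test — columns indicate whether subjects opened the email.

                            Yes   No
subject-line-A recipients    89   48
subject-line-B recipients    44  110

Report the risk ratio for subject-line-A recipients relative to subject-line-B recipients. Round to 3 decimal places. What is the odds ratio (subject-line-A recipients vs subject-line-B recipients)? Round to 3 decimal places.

RR = 2.274; OR = 4.635

risk, subject-line-A recipients = 89/137 = 0.6496
risk, subject-line-B recipients = 44/154 = 0.2857
RR = 0.6496 / 0.2857 = 2.274
OR = (89 × 110) / (48 × 44) = 9790/2112 ≈ 4.635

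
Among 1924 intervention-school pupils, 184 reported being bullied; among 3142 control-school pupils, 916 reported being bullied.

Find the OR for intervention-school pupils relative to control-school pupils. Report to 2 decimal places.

OR = (184 × 2226) / (1740 × 916) = 409584/1593840 ≈ 0.26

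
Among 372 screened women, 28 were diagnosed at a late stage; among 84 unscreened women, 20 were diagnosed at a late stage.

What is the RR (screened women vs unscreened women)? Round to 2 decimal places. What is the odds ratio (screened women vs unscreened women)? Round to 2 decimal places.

risk, screened women = 28/372 = 0.0753
risk, unscreened women = 20/84 = 0.2381
RR = 0.0753 / 0.2381 = 0.32
OR = (28 × 64) / (344 × 20) = 1792/6880 ≈ 0.26

RR = 0.32; OR = 0.26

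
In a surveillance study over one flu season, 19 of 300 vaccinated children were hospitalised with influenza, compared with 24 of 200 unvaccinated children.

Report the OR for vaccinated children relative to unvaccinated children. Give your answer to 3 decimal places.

OR = (19 × 176) / (281 × 24) = 3344/6744 ≈ 0.496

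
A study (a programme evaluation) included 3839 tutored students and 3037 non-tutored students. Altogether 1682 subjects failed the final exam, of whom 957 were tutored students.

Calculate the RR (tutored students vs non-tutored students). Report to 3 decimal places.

1.044

tutored students without the outcome: 3839 − 957 = 2882
non-tutored students with the outcome: 1682 − 957 = 725
non-tutored students without the outcome: 3037 − 725 = 2312
risk, tutored students = 957/3839 = 0.2493
risk, non-tutored students = 725/3037 = 0.2387
RR = 0.2493 / 0.2387 = 1.044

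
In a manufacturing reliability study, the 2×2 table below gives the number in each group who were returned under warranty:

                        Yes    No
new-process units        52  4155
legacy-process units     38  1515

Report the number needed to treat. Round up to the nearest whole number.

risk, new-process units = 52/4207 = 0.012360
risk, legacy-process units = 38/1553 = 0.024469
absolute risk difference = 0.012108
1 / 0.012108 = 82.590 → round up → 83

NNT: 83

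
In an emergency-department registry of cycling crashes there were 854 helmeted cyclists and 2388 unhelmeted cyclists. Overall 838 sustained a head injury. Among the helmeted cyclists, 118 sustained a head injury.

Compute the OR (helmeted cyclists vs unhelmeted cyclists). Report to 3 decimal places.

0.371

helmeted cyclists without the outcome: 854 − 118 = 736
unhelmeted cyclists with the outcome: 838 − 118 = 720
unhelmeted cyclists without the outcome: 2388 − 720 = 1668
OR = (118 × 1668) / (736 × 720) = 196824/529920 ≈ 0.371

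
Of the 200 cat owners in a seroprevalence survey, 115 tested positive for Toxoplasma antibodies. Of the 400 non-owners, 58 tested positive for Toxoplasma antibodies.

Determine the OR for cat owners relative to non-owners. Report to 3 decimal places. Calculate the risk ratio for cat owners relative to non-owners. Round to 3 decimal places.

OR = 7.978; RR = 3.966

OR = (115 × 342) / (85 × 58) = 39330/4930 ≈ 7.978
risk, cat owners = 115/200 = 0.5750
risk, non-owners = 58/400 = 0.1450
RR = 0.5750 / 0.1450 = 3.966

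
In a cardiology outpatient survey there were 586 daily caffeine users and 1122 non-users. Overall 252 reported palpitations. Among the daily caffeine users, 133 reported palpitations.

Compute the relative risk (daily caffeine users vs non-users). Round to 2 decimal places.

daily caffeine users without the outcome: 586 − 133 = 453
non-users with the outcome: 252 − 133 = 119
non-users without the outcome: 1122 − 119 = 1003
risk, daily caffeine users = 133/586 = 0.2270
risk, non-users = 119/1122 = 0.1061
RR = 0.2270 / 0.1061 = 2.14

RR: 2.14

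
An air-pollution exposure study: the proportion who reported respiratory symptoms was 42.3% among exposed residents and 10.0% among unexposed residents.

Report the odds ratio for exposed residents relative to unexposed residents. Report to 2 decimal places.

6.60

odds, exposed residents = 0.4230/0.5770 = 0.7331
odds, unexposed residents = 0.1000/0.9000 = 0.1111
OR = 0.7331 / 0.1111 = 6.60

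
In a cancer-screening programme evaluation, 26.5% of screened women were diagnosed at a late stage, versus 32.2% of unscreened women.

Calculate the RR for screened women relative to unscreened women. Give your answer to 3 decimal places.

RR = 0.2650 / 0.3220 = 0.823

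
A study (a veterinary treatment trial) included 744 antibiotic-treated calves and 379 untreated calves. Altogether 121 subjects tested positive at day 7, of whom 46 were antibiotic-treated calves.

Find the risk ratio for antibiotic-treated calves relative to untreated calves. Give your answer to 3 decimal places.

antibiotic-treated calves without the outcome: 744 − 46 = 698
untreated calves with the outcome: 121 − 46 = 75
untreated calves without the outcome: 379 − 75 = 304
risk, antibiotic-treated calves = 46/744 = 0.0618
risk, untreated calves = 75/379 = 0.1979
RR = 0.0618 / 0.1979 = 0.312

0.312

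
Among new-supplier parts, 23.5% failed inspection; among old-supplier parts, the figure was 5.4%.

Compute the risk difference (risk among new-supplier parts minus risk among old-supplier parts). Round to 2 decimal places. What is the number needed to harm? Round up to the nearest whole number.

RD = 0.18; NNH = 6

risk difference = 0.2350 − 0.0540 = 0.18
absolute risk difference = 0.181000
1 / 0.181000 = 5.525 → round up → 6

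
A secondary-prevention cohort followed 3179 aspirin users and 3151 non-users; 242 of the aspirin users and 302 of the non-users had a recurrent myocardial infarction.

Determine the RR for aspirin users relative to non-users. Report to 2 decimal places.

0.79

risk, aspirin users = 242/3179 = 0.0761
risk, non-users = 302/3151 = 0.0958
RR = 0.0761 / 0.0958 = 0.79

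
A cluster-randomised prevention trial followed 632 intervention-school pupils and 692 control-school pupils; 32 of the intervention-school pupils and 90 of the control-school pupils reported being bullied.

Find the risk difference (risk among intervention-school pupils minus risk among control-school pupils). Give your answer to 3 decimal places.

risk, intervention-school pupils = 32/632 = 0.0506
risk, control-school pupils = 90/692 = 0.1301
risk difference = 0.0506 − 0.1301 = -0.079

RD: -0.079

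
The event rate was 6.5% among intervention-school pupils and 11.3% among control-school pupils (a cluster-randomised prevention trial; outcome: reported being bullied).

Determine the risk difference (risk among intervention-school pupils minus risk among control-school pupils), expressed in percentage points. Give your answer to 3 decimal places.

risk difference = 0.0650 − 0.1130 = -0.0480 → -4.800 percentage points

-4.800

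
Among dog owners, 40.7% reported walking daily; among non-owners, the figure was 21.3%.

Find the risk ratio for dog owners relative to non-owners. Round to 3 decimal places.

RR = 0.4070 / 0.2130 = 1.911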